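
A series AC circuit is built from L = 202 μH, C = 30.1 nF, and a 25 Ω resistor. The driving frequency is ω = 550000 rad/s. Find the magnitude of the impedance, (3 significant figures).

X_L = ωL = 111 Ω
X_C = 1/(ωC) = 60.4 Ω
Net reactance X = X_L − X_C = 50.7 Ω
Z = 25.0 + j50.7 Ω
|Z| = √(25.0² + 50.7²) = 56.5 Ω

56.5 Ω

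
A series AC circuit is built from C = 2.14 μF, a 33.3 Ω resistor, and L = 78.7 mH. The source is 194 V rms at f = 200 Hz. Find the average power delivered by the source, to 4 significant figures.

16.57 W

ω = 2πf = 1257 rad/s
X_L = ωL = 98.90 Ω
X_C = 1/(ωC) = 371.9 Ω
Net reactance X = X_L − X_C = -273.0 Ω
Z = 33.30 − j273.0 Ω
|Z| = √(33.30² + 273.0²) = 275.0 Ω
∠Z = arctan(-273.0/33.30) = -83.04°
I = V/|Z| = 705.5 mA
P = VI cos φ = 194 × 0.7055 × cos(-83.04°) = 16.57 W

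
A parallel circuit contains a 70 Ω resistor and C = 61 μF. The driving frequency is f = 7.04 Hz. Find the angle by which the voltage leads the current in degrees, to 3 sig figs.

ω = 2πf = 44.23 rad/s
X_C = 1/(ωC) = 371 Ω
Parallel: admittances add. Y = 1/R + jωC
Y = (0.0143 + j0.00270) S
|Y| = 0.0145 S → |Z| = 1/|Y| = 68.8 Ω, ∠Z = −∠Y = -10.7°

-10.7°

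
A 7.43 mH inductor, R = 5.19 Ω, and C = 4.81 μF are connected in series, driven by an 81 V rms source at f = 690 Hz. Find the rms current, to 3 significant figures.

ω = 2πf = 4335 rad/s
X_L = ωL = 32.2 Ω
X_C = 1/(ωC) = 48.0 Ω
Net reactance X = X_L − X_C = -15.7 Ω
Z = 5.19 − j15.7 Ω
|Z| = √(5.19² + 15.7²) = 16.6 Ω
I = V/|Z| = 81/16.6 = 4.89 A

4.89 A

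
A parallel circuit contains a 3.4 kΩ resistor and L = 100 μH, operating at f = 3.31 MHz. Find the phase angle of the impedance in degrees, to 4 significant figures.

58.55°

ω = 2πf = 2.08e+07 rad/s
X_L = ωL = 2080 Ω
Parallel: admittances add. Y = 1/R + 1/(jωL)
Y = (0.0002941 − j0.0004808) S
|Y| = 0.0005637 S → |Z| = 1/|Y| = 1774 Ω, ∠Z = −∠Y = 58.55°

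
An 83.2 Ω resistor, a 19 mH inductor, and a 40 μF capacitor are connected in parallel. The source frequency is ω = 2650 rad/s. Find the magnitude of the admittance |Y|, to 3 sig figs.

87.0 mS

X_L = ωL = 50.4 Ω
X_C = 1/(ωC) = 9.43 Ω
Parallel: admittances add. Y = 1/R + 1/(jωL) + jωC
Y = (0.0120 + j0.0861) S
|Y| = 0.0870 S → |Z| = 1/|Y| = 11.5 Ω, ∠Z = −∠Y = -82.1°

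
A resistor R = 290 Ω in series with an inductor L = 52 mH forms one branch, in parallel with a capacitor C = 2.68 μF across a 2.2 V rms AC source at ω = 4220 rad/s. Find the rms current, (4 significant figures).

21.77 mA

X_L = ωL = 219.4 Ω
X_C = 1/(ωC) = 88.42 Ω
Branch 1 (R+jX_L): Z₁ = 290.0 + j219.4 Ω, |Z₁| = 363.7 Ω
Branch 2 (−jX_C): Z₂ = −j88.42 Ω
Parallel: Z = Z₁Z₂/(Z₁+Z₂), |Z| = 101.0 Ω, ∠Z = -77.20°
I = V/|Z| = 2.2/101.0 = 21.77 mA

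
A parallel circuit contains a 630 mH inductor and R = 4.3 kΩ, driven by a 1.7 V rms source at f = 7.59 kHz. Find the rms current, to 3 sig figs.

399 μA

ω = 2πf = 47690 rad/s
X_L = ωL = 30000 Ω
Parallel: admittances add. Y = 1/R + 1/(jωL)
Y = (0.000233 − j3.33e-05) S
|Y| = 0.000235 S → |Z| = 1/|Y| = 4260 Ω, ∠Z = −∠Y = 8.14°
I = V/|Z| = 1.7/4260 = 399 μA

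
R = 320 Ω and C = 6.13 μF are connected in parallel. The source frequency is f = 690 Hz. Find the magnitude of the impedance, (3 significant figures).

37.4 Ω

ω = 2πf = 4335 rad/s
X_C = 1/(ωC) = 37.6 Ω
Parallel: admittances add. Y = 1/R + jωC
Y = (0.00313 + j0.0266) S
|Y| = 0.0268 S → |Z| = 1/|Y| = 37.4 Ω, ∠Z = −∠Y = -83.3°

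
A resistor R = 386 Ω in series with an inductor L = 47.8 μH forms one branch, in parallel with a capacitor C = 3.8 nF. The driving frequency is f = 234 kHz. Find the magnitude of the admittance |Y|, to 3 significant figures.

5.71 mS

ω = 2πf = 1.47e+06 rad/s
X_L = ωL = 70.3 Ω
X_C = 1/(ωC) = 179 Ω
Branch 1 (R+jX_L): Z₁ = 386 + j70.3 Ω, |Z₁| = 392 Ω
Branch 2 (−jX_C): Z₂ = −j179 Ω
Parallel: Z = Z₁Z₂/(Z₁+Z₂), |Z| = 175 Ω, ∠Z = -64.0°
|Y| = 1/|Z| = 5.71 mS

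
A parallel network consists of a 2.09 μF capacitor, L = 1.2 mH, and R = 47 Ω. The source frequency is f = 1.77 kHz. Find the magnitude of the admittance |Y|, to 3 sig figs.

ω = 2πf = 11120 rad/s
X_L = ωL = 13.3 Ω
X_C = 1/(ωC) = 43.0 Ω
Parallel: admittances add. Y = 1/R + 1/(jωL) + jωC
Y = (0.0213 − j0.0517) S
|Y| = 0.0559 S → |Z| = 1/|Y| = 17.9 Ω, ∠Z = −∠Y = 67.6°

55.9 mS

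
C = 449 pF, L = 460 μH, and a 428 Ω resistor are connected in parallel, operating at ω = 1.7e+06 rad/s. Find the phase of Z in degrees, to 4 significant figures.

12.44°

X_L = ωL = 782.0 Ω
X_C = 1/(ωC) = 1310 Ω
Parallel: admittances add. Y = 1/R + 1/(jωL) + jωC
Y = (0.002336 − j0.0005155) S
|Y| = 0.002393 S → |Z| = 1/|Y| = 417.9 Ω, ∠Z = −∠Y = 12.44°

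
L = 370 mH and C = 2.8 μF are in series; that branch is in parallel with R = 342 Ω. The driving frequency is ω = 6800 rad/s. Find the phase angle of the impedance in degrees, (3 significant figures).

7.90°

X_L = ωL = 2520 Ω
X_C = 1/(ωC) = 52.5 Ω
Branch 1: Z₁ = R = 342 Ω
Branch 2 (series LC): Z₂ = j(X_L − X_C) = j2460 Ω
Parallel: Z = Z₁Z₂/(Z₁+Z₂), |Z| = 339 Ω, ∠Z = 7.90°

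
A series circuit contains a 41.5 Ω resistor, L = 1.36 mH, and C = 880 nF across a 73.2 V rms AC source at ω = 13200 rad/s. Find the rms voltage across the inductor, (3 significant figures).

16.5 V

X_L = ωL = 18.0 Ω
X_C = 1/(ωC) = 86.1 Ω
Net reactance X = X_L − X_C = -68.1 Ω
Z = 41.5 − j68.1 Ω
|Z| = √(41.5² + 68.1²) = 79.8 Ω
I = V/|Z| = 918 mA
V_L = I·|Z_L| = 0.918 × 18.0 = 16.5 V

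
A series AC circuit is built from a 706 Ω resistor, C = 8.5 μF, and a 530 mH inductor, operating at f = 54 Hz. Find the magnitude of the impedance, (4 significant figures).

ω = 2πf = 339.3 rad/s
X_L = ωL = 179.8 Ω
X_C = 1/(ωC) = 346.7 Ω
Net reactance X = X_L − X_C = -166.9 Ω
Z = 706.0 − j166.9 Ω
|Z| = √(706.0² + 166.9²) = 725.5 Ω

725.5 Ω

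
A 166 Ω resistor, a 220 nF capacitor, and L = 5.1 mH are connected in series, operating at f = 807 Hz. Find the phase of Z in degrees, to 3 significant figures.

ω = 2πf = 5071 rad/s
X_L = ωL = 25.9 Ω
X_C = 1/(ωC) = 896 Ω
Net reactance X = X_L − X_C = -871 Ω
Z = 166 − j871 Ω
|Z| = √(166² + 871²) = 886 Ω
∠Z = arctan(-871/166) = -79.2°

-79.2°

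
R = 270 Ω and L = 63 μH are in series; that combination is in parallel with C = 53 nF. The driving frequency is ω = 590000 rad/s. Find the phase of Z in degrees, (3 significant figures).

X_L = ωL = 37.2 Ω
X_C = 1/(ωC) = 32.0 Ω
Branch 1 (R+jX_L): Z₁ = 270 + j37.2 Ω, |Z₁| = 273 Ω
Branch 2 (−jX_C): Z₂ = −j32.0 Ω
Parallel: Z = Z₁Z₂/(Z₁+Z₂), |Z| = 32.3 Ω, ∠Z = -83.3°

-83.3°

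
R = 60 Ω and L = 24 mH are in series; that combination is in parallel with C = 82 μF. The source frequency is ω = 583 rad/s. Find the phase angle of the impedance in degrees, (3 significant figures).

-70.3°

X_L = ωL = 14.0 Ω
X_C = 1/(ωC) = 20.9 Ω
Branch 1 (R+jX_L): Z₁ = 60.0 + j14.0 Ω, |Z₁| = 61.6 Ω
Branch 2 (−jX_C): Z₂ = −j20.9 Ω
Parallel: Z = Z₁Z₂/(Z₁+Z₂), |Z| = 21.3 Ω, ∠Z = -70.3°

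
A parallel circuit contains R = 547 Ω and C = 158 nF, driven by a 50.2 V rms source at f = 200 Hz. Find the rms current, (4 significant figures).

ω = 2πf = 1257 rad/s
X_C = 1/(ωC) = 5037 Ω
Parallel: admittances add. Y = 1/R + jωC
Y = (0.001828 + j0.0001985) S
|Y| = 0.001839 S → |Z| = 1/|Y| = 543.8 Ω, ∠Z = −∠Y = -6.198°
I = V/|Z| = 50.2/543.8 = 92.31 mA

92.31 mA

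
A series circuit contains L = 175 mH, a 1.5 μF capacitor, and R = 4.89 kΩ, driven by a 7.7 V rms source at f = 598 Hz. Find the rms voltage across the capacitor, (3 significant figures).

0.278 V

ω = 2πf = 3757 rad/s
X_L = ωL = 658 Ω
X_C = 1/(ωC) = 177 Ω
Net reactance X = X_L − X_C = 480 Ω
Z = 4890 + j480 Ω
|Z| = √(4890² + 480²) = 4910 Ω
I = V/|Z| = 1.57 mA
V_C = I·|Z_C| = 0.00157 × 177 = 0.278 V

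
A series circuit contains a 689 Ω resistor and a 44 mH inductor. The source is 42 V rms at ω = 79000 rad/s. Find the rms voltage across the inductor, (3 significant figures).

X_L = ωL = 3480 Ω
Z = 689 + j3480 Ω
|Z| = √(689² + 3480²) = 3540 Ω
I = V/|Z| = 11.9 mA
V_L = I·|Z_L| = 0.0119 × 3480 = 41.2 V

41.2 V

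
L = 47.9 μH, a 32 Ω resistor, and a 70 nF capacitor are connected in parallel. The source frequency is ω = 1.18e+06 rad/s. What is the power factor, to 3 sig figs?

0.434

X_L = ωL = 56.5 Ω
X_C = 1/(ωC) = 12.1 Ω
Parallel: admittances add. Y = 1/R + 1/(jωL) + jωC
Y = (0.0312 + j0.0649) S
|Y| = 0.0720 S → |Z| = 1/|Y| = 13.9 Ω, ∠Z = −∠Y = -64.3°
cos φ = cos(-64.3°) = 0.434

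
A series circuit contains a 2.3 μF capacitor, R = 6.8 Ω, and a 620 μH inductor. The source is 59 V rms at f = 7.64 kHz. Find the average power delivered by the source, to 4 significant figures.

49.84 W

ω = 2πf = 48000 rad/s
X_L = ωL = 29.76 Ω
X_C = 1/(ωC) = 9.057 Ω
Net reactance X = X_L − X_C = 20.70 Ω
Z = 6.800 + j20.70 Ω
|Z| = √(6.800² + 20.70²) = 21.79 Ω
∠Z = arctan(20.70/6.800) = 71.82°
I = V/|Z| = 2.707 A
P = VI cos φ = 59 × 2.707 × cos(71.82°) = 49.84 W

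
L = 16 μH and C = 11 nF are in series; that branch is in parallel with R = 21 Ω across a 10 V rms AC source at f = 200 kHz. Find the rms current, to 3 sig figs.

513 mA

ω = 2πf = 1.257e+06 rad/s
X_L = ωL = 20.1 Ω
X_C = 1/(ωC) = 72.3 Ω
Branch 1: Z₁ = R = 21.0 Ω
Branch 2 (series LC): Z₂ = j(X_L − X_C) = −j52.2 Ω
Parallel: Z = Z₁Z₂/(Z₁+Z₂), |Z| = 19.5 Ω, ∠Z = -21.9°
I = V/|Z| = 10/19.5 = 513 mA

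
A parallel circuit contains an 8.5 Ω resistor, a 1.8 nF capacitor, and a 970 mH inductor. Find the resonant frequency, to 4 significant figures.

ω₀ = 1/√(LC) = 1/√(0.97 × 1.8e-09) = 23930 rad/s
f₀ = ω₀/(2π) = 3.809 kHz

3.809 kHz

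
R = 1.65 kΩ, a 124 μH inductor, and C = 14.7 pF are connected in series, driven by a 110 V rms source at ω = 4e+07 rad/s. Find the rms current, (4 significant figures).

30.11 mA

X_L = ωL = 4960 Ω
X_C = 1/(ωC) = 1701 Ω
Net reactance X = X_L − X_C = 3259 Ω
Z = 1650 + j3259 Ω
|Z| = √(1650² + 3259²) = 3653 Ω
I = V/|Z| = 110/3653 = 30.11 mA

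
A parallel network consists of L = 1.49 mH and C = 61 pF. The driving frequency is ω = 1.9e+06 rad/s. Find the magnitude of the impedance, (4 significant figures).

4214 Ω

X_L = ωL = 2831 Ω
X_C = 1/(ωC) = 8628 Ω
Parallel: admittances add. Y = 1/(jωL) + jωC
Y = (0 − j0.0002373) S
|Y| = 0.0002373 S → |Z| = 1/|Y| = 4214 Ω, ∠Z = −∠Y = 90.00°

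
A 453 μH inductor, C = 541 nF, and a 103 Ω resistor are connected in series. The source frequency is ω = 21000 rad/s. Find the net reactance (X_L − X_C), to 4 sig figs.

-78.51 Ω

X_L = ωL = 9.513 Ω
X_C = 1/(ωC) = 88.02 Ω
X = 9.513 − 88.02 = -78.51 Ω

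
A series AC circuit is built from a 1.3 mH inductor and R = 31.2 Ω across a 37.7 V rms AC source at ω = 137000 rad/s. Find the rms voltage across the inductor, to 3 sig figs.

37.1 V

X_L = ωL = 178 Ω
Z = 31.2 + j178 Ω
|Z| = √(31.2² + 178²) = 181 Ω
I = V/|Z| = 209 mA
V_L = I·|Z_L| = 0.209 × 178 = 37.1 V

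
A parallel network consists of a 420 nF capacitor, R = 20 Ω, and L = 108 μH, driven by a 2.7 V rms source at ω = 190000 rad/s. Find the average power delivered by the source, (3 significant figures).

365 mW

X_L = ωL = 20.5 Ω
X_C = 1/(ωC) = 12.5 Ω
Parallel: admittances add. Y = 1/R + 1/(jωL) + jωC
Y = (0.0500 + j0.0311) S
|Y| = 0.0589 S → |Z| = 1/|Y| = 17.0 Ω, ∠Z = −∠Y = -31.9°
I = V/|Z| = 159 mA
P = VI cos φ = 2.7 × 0.159 × cos(-31.9°) = 365 mW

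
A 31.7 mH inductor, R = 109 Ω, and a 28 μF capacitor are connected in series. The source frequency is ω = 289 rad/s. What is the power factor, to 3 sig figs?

X_L = ωL = 9.16 Ω
X_C = 1/(ωC) = 124 Ω
Net reactance X = X_L − X_C = -114 Ω
Z = 109 − j114 Ω
|Z| = √(109² + 114²) = 158 Ω
∠Z = arctan(-114/109) = -46.4°
cos φ = cos(-46.4°) = 0.690

0.690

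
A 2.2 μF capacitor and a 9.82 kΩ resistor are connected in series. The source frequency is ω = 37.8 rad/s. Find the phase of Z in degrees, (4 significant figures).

X_C = 1/(ωC) = 12030 Ω
Z = 9820 − j12030 Ω
|Z| = √(9820² + 12030²) = 15530 Ω
∠Z = arctan(-12030/9820) = -50.76°

-50.76°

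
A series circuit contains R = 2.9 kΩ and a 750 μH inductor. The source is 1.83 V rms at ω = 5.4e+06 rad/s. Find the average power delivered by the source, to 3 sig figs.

X_L = ωL = 4050 Ω
Z = 2900 + j4050 Ω
|Z| = √(2900² + 4050²) = 4980 Ω
∠Z = arctan(4050/2900) = 54.4°
I = V/|Z| = 367 μA
P = VI cos φ = 1.83 × 0.000367 × cos(54.4°) = 391 μW

391 μW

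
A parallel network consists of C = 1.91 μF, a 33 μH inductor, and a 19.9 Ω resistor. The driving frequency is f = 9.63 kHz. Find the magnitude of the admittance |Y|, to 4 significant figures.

388.5 mS

ω = 2πf = 60510 rad/s
X_L = ωL = 1.997 Ω
X_C = 1/(ωC) = 8.653 Ω
Parallel: admittances add. Y = 1/R + 1/(jωL) + jωC
Y = (0.05025 − j0.3852) S
|Y| = 0.3885 S → |Z| = 1/|Y| = 2.574 Ω, ∠Z = −∠Y = 82.57°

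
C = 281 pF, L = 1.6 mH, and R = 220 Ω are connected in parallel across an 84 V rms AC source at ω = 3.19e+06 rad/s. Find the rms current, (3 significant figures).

X_L = ωL = 5100 Ω
X_C = 1/(ωC) = 1120 Ω
Parallel: admittances add. Y = 1/R + 1/(jωL) + jωC
Y = (0.00455 + j0.000700) S
|Y| = 0.00460 S → |Z| = 1/|Y| = 217 Ω, ∠Z = −∠Y = -8.76°
I = V/|Z| = 84/217 = 386 mA

386 mA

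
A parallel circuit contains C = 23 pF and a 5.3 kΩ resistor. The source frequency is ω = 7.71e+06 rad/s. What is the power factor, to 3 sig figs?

0.729

X_C = 1/(ωC) = 5640 Ω
Parallel: admittances add. Y = 1/R + jωC
Y = (0.000189 + j0.000177) S
|Y| = 0.000259 S → |Z| = 1/|Y| = 3860 Ω, ∠Z = −∠Y = -43.2°
cos φ = cos(-43.2°) = 0.729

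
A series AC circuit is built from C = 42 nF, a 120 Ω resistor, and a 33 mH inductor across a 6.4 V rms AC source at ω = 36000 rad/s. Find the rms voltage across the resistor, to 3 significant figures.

1.42 V

X_L = ωL = 1190 Ω
X_C = 1/(ωC) = 661 Ω
Net reactance X = X_L − X_C = 527 Ω
Z = 120 + j527 Ω
|Z| = √(120² + 527²) = 540 Ω
I = V/|Z| = 11.8 mA
V_R = I·|Z_R| = 0.0118 × 120 = 1.42 V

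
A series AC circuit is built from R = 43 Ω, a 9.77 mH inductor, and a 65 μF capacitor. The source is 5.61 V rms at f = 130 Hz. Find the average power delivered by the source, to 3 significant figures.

ω = 2πf = 816.8 rad/s
X_L = ωL = 7.98 Ω
X_C = 1/(ωC) = 18.8 Ω
Net reactance X = X_L − X_C = -10.9 Ω
Z = 43.0 − j10.9 Ω
|Z| = √(43.0² + 10.9²) = 44.3 Ω
∠Z = arctan(-10.9/43.0) = -14.2°
I = V/|Z| = 126 mA
P = VI cos φ = 5.61 × 0.126 × cos(-14.2°) = 688 mW

688 mW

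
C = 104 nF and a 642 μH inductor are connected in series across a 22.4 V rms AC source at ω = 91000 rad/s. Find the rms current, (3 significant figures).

474 mA

X_L = ωL = 58.4 Ω
X_C = 1/(ωC) = 106 Ω
Net reactance X = X_L − X_C = -47.2 Ω
Z = − j47.2 Ω
|Z| = √(0² + 47.2²) = 47.2 Ω
I = V/|Z| = 22.4/47.2 = 474 mA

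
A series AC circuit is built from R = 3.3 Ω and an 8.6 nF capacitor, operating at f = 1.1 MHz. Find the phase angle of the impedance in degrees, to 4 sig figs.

-78.90°

ω = 2πf = 6.912e+06 rad/s
X_C = 1/(ωC) = 16.82 Ω
Z = 3.300 − j16.82 Ω
|Z| = √(3.300² + 16.82²) = 17.14 Ω
∠Z = arctan(-16.82/3.300) = -78.90°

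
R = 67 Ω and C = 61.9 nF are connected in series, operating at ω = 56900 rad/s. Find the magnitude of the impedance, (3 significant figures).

X_C = 1/(ωC) = 284 Ω
Z = 67.0 − j284 Ω
|Z| = √(67.0² + 284²) = 292 Ω

292 Ω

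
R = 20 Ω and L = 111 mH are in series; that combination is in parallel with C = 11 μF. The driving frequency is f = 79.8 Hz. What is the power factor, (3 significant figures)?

ω = 2πf = 501.4 rad/s
X_L = ωL = 55.7 Ω
X_C = 1/(ωC) = 181 Ω
Branch 1 (R+jX_L): Z₁ = 20.0 + j55.7 Ω, |Z₁| = 59.1 Ω
Branch 2 (−jX_C): Z₂ = −j181 Ω
Parallel: Z = Z₁Z₂/(Z₁+Z₂), |Z| = 84.3 Ω, ∠Z = 61.2°
cos φ = cos(61.2°) = 0.482

0.482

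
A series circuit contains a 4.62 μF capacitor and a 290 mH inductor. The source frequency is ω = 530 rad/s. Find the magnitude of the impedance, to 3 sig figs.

X_L = ωL = 154 Ω
X_C = 1/(ωC) = 408 Ω
Net reactance X = X_L − X_C = -255 Ω
Z = − j255 Ω
|Z| = √(0² + 255²) = 255 Ω

255 Ω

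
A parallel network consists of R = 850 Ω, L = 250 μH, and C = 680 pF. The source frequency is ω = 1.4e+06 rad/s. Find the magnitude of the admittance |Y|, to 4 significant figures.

2.239 mS

X_L = ωL = 350.0 Ω
X_C = 1/(ωC) = 1050 Ω
Parallel: admittances add. Y = 1/R + 1/(jωL) + jωC
Y = (0.001176 − j0.001905) S
|Y| = 0.002239 S → |Z| = 1/|Y| = 446.6 Ω, ∠Z = −∠Y = 58.30°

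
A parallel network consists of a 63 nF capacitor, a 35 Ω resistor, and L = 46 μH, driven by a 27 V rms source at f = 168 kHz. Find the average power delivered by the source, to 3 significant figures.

ω = 2πf = 1.056e+06 rad/s
X_L = ωL = 48.6 Ω
X_C = 1/(ωC) = 15.0 Ω
Parallel: admittances add. Y = 1/R + 1/(jωL) + jωC
Y = (0.0286 + j0.0459) S
|Y| = 0.0541 S → |Z| = 1/|Y| = 18.5 Ω, ∠Z = −∠Y = -58.1°
I = V/|Z| = 1.46 A
P = VI cos φ = 27 × 1.46 × cos(-58.1°) = 20.8 W

20.8 W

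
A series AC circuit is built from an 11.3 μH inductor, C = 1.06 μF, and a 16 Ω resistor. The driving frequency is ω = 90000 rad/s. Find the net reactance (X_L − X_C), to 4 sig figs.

X_L = ωL = 1.017 Ω
X_C = 1/(ωC) = 10.48 Ω
X = 1.017 − 10.48 = -9.465 Ω

-9.465 Ω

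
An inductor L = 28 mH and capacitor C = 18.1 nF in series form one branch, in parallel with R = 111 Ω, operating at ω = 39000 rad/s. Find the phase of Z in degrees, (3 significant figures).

-18.9°

X_L = ωL = 1090 Ω
X_C = 1/(ωC) = 1420 Ω
Branch 1: Z₁ = R = 111 Ω
Branch 2 (series LC): Z₂ = j(X_L − X_C) = −j325 Ω
Parallel: Z = Z₁Z₂/(Z₁+Z₂), |Z| = 105 Ω, ∠Z = -18.9°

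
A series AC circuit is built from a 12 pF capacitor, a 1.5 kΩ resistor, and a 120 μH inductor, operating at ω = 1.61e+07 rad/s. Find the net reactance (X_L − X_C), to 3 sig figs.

-3240 Ω

X_L = ωL = 1930 Ω
X_C = 1/(ωC) = 5180 Ω
X = 1930 − 5180 = -3240 Ω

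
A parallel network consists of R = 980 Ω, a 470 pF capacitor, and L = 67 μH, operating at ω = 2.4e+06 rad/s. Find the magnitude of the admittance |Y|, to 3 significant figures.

5.19 mS

X_L = ωL = 161 Ω
X_C = 1/(ωC) = 887 Ω
Parallel: admittances add. Y = 1/R + 1/(jωL) + jωC
Y = (0.00102 − j0.00509) S
|Y| = 0.00519 S → |Z| = 1/|Y| = 193 Ω, ∠Z = −∠Y = 78.7°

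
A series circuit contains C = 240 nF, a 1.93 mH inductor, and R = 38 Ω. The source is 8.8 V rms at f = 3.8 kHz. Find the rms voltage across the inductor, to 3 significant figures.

ω = 2πf = 23880 rad/s
X_L = ωL = 46.1 Ω
X_C = 1/(ωC) = 175 Ω
Net reactance X = X_L − X_C = -128 Ω
Z = 38.0 − j128 Ω
|Z| = √(38.0² + 128²) = 134 Ω
I = V/|Z| = 65.7 mA
V_L = I·|Z_L| = 0.0657 × 46.1 = 3.03 V

3.03 V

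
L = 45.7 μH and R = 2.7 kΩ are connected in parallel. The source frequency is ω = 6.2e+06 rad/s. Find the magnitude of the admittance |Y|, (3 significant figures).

3.55 mS

X_L = ωL = 283 Ω
Parallel: admittances add. Y = 1/R + 1/(jωL)
Y = (0.000370 − j0.00353) S
|Y| = 0.00355 S → |Z| = 1/|Y| = 282 Ω, ∠Z = −∠Y = 84.0°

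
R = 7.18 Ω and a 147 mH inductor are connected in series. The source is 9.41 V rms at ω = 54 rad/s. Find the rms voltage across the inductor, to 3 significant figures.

X_L = ωL = 7.94 Ω
Z = 7.18 + j7.94 Ω
|Z| = √(7.18² + 7.94²) = 10.7 Ω
I = V/|Z| = 879 mA
V_L = I·|Z_L| = 0.879 × 7.94 = 6.98 V

6.98 V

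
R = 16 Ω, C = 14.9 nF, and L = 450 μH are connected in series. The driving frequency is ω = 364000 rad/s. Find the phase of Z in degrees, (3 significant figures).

-52.1°

X_L = ωL = 164 Ω
X_C = 1/(ωC) = 184 Ω
Net reactance X = X_L − X_C = -20.6 Ω
Z = 16.0 − j20.6 Ω
|Z| = √(16.0² + 20.6²) = 26.1 Ω
∠Z = arctan(-20.6/16.0) = -52.1°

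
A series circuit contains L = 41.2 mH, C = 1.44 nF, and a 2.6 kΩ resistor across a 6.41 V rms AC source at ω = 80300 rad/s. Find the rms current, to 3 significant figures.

1.08 mA

X_L = ωL = 3310 Ω
X_C = 1/(ωC) = 8650 Ω
Net reactance X = X_L − X_C = -5340 Ω
Z = 2600 − j5340 Ω
|Z| = √(2600² + 5340²) = 5940 Ω
I = V/|Z| = 6.41/5940 = 1.08 mA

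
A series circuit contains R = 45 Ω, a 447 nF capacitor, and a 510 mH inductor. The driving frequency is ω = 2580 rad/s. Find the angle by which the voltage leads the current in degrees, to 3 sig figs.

X_L = ωL = 1320 Ω
X_C = 1/(ωC) = 867 Ω
Net reactance X = X_L − X_C = 449 Ω
Z = 45.0 + j449 Ω
|Z| = √(45.0² + 449²) = 451 Ω
∠Z = arctan(449/45.0) = 84.3°

84.3°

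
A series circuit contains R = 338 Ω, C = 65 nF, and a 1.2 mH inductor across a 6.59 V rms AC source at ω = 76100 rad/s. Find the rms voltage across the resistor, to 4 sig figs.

6.262 V

X_L = ωL = 91.32 Ω
X_C = 1/(ωC) = 202.2 Ω
Net reactance X = X_L − X_C = -110.8 Ω
Z = 338.0 − j110.8 Ω
|Z| = √(338.0² + 110.8²) = 355.7 Ω
I = V/|Z| = 18.53 mA
V_R = I·|Z_R| = 0.01853 × 338.0 = 6.262 V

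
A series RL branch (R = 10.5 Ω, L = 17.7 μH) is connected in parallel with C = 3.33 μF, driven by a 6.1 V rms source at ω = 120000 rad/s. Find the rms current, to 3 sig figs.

2.39 A

X_L = ωL = 2.12 Ω
X_C = 1/(ωC) = 2.50 Ω
Branch 1 (R+jX_L): Z₁ = 10.5 + j2.12 Ω, |Z₁| = 10.7 Ω
Branch 2 (−jX_C): Z₂ = −j2.50 Ω
Parallel: Z = Z₁Z₂/(Z₁+Z₂), |Z| = 2.55 Ω, ∠Z = -76.5°
I = V/|Z| = 6.1/2.55 = 2.39 A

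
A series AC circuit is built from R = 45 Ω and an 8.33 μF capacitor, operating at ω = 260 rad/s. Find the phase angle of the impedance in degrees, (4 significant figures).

X_C = 1/(ωC) = 461.7 Ω
Z = 45.00 − j461.7 Ω
|Z| = √(45.00² + 461.7²) = 463.9 Ω
∠Z = arctan(-461.7/45.00) = -84.43°

-84.43°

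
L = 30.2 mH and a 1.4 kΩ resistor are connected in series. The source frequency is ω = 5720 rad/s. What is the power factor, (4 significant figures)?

X_L = ωL = 172.7 Ω
Z = 1400 + j172.7 Ω
|Z| = √(1400² + 172.7²) = 1411 Ω
∠Z = arctan(172.7/1400) = 7.034°
cos φ = cos(7.034°) = 0.9925

0.9925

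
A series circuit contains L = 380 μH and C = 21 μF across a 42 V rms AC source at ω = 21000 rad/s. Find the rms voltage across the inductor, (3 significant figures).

X_L = ωL = 7.98 Ω
X_C = 1/(ωC) = 2.27 Ω
Net reactance X = X_L − X_C = 5.71 Ω
Z = j5.71 Ω
|Z| = √(0² + 5.71²) = 5.71 Ω
I = V/|Z| = 7.35 A
V_L = I·|Z_L| = 7.35 × 7.98 = 58.7 V

58.7 V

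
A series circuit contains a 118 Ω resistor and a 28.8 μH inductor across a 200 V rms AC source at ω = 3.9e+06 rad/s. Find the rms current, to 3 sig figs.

X_L = ωL = 112 Ω
Z = 118 + j112 Ω
|Z| = √(118² + 112²) = 163 Ω
I = V/|Z| = 200/163 = 1.23 A

1.23 A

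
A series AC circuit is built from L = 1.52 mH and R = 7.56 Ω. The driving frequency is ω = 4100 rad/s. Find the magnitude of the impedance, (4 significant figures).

9.798 Ω

X_L = ωL = 6.232 Ω
Z = 7.560 + j6.232 Ω
|Z| = √(7.560² + 6.232²) = 9.798 Ω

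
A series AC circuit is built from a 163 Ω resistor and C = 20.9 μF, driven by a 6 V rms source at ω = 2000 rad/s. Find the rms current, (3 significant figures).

X_C = 1/(ωC) = 23.9 Ω
Z = 163 − j23.9 Ω
|Z| = √(163² + 23.9²) = 165 Ω
I = V/|Z| = 6/165 = 36.4 mA

36.4 mA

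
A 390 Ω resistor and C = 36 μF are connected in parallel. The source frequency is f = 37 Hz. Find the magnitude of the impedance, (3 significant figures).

114 Ω

ω = 2πf = 232.5 rad/s
X_C = 1/(ωC) = 119 Ω
Parallel: admittances add. Y = 1/R + jωC
Y = (0.00256 + j0.00837) S
|Y| = 0.00875 S → |Z| = 1/|Y| = 114 Ω, ∠Z = −∠Y = -73.0°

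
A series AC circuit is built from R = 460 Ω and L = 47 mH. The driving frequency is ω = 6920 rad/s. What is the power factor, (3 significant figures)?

0.817

X_L = ωL = 325 Ω
Z = 460 + j325 Ω
|Z| = √(460² + 325²) = 563 Ω
∠Z = arctan(325/460) = 35.3°
cos φ = cos(35.3°) = 0.817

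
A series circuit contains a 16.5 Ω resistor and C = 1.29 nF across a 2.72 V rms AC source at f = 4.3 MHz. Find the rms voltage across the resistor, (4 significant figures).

ω = 2πf = 2.702e+07 rad/s
X_C = 1/(ωC) = 28.69 Ω
Z = 16.50 − j28.69 Ω
|Z| = √(16.50² + 28.69²) = 33.10 Ω
I = V/|Z| = 82.18 mA
V_R = I·|Z_R| = 0.08218 × 16.50 = 1.356 V

1.356 V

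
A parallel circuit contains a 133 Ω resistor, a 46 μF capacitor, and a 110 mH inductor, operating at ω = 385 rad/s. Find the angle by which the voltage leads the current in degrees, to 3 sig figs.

X_L = ωL = 42.4 Ω
X_C = 1/(ωC) = 56.5 Ω
Parallel: admittances add. Y = 1/R + 1/(jωL) + jωC
Y = (0.00752 − j0.00590) S
|Y| = 0.00956 S → |Z| = 1/|Y| = 105 Ω, ∠Z = −∠Y = 38.1°

38.1°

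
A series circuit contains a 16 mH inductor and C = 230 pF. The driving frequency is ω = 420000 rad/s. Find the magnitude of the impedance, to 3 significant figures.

X_L = ωL = 6720 Ω
X_C = 1/(ωC) = 10400 Ω
Net reactance X = X_L − X_C = -3630 Ω
Z = − j3630 Ω
|Z| = √(0² + 3630²) = 3630 Ω

3630 Ω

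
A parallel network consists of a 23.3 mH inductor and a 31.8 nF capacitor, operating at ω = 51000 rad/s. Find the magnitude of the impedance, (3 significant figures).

1280 Ω

X_L = ωL = 1190 Ω
X_C = 1/(ωC) = 617 Ω
Parallel: admittances add. Y = 1/(jωL) + jωC
Y = (0 + j0.000780) S
|Y| = 0.000780 S → |Z| = 1/|Y| = 1280 Ω, ∠Z = −∠Y = -90.0°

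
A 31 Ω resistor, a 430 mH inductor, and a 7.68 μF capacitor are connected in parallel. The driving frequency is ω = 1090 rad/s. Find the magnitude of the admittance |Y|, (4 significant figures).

32.86 mS

X_L = ωL = 468.7 Ω
X_C = 1/(ωC) = 119.5 Ω
Parallel: admittances add. Y = 1/R + 1/(jωL) + jωC
Y = (0.03226 + j0.006238) S
|Y| = 0.03286 S → |Z| = 1/|Y| = 30.44 Ω, ∠Z = −∠Y = -10.94°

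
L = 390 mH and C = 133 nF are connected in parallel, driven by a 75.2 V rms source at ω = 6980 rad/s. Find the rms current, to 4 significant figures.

42.19 mA

X_L = ωL = 2722 Ω
X_C = 1/(ωC) = 1077 Ω
Parallel: admittances add. Y = 1/(jωL) + jωC
Y = (0 + j0.0005610) S
|Y| = 0.0005610 S → |Z| = 1/|Y| = 1783 Ω, ∠Z = −∠Y = -90.00°
I = V/|Z| = 75.2/1783 = 42.19 mA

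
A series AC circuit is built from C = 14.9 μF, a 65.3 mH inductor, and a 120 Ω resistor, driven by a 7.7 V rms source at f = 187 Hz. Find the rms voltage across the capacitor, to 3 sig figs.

3.62 V

ω = 2πf = 1175 rad/s
X_L = ωL = 76.7 Ω
X_C = 1/(ωC) = 57.1 Ω
Net reactance X = X_L − X_C = 19.6 Ω
Z = 120 + j19.6 Ω
|Z| = √(120² + 19.6²) = 122 Ω
I = V/|Z| = 63.3 mA
V_C = I·|Z_C| = 0.0633 × 57.1 = 3.62 V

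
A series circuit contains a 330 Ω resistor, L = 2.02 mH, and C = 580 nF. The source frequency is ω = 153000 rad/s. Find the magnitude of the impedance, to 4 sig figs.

444.5 Ω

X_L = ωL = 309.1 Ω
X_C = 1/(ωC) = 11.27 Ω
Net reactance X = X_L − X_C = 297.8 Ω
Z = 330.0 + j297.8 Ω
|Z| = √(330.0² + 297.8²) = 444.5 Ω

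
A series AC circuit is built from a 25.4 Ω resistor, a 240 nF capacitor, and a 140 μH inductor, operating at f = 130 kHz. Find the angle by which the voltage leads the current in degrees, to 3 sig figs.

76.9°

ω = 2πf = 816800 rad/s
X_L = ωL = 114 Ω
X_C = 1/(ωC) = 5.10 Ω
Net reactance X = X_L − X_C = 109 Ω
Z = 25.4 + j109 Ω
|Z| = √(25.4² + 109²) = 112 Ω
∠Z = arctan(109/25.4) = 76.9°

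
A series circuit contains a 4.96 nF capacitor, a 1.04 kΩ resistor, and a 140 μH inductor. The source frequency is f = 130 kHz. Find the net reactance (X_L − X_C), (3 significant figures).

-132 Ω

ω = 2πf = 816800 rad/s
X_L = ωL = 114 Ω
X_C = 1/(ωC) = 247 Ω
X = 114 − 247 = -132 Ω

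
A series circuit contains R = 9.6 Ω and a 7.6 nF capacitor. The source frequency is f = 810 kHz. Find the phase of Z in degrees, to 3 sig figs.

-69.6°

ω = 2πf = 5.089e+06 rad/s
X_C = 1/(ωC) = 25.9 Ω
Z = 9.60 − j25.9 Ω
|Z| = √(9.60² + 25.9²) = 27.6 Ω
∠Z = arctan(-25.9/9.60) = -69.6°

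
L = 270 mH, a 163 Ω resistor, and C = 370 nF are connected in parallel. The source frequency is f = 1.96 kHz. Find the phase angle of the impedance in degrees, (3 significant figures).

-34.7°

ω = 2πf = 12320 rad/s
X_L = ωL = 3330 Ω
X_C = 1/(ωC) = 219 Ω
Parallel: admittances add. Y = 1/R + 1/(jωL) + jωC
Y = (0.00613 + j0.00426) S
|Y| = 0.00747 S → |Z| = 1/|Y| = 134 Ω, ∠Z = −∠Y = -34.7°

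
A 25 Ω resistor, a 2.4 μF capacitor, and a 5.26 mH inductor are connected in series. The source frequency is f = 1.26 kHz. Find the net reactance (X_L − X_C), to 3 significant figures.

ω = 2πf = 7917 rad/s
X_L = ωL = 41.6 Ω
X_C = 1/(ωC) = 52.6 Ω
X = 41.6 − 52.6 = -11.0 Ω

-11.0 Ω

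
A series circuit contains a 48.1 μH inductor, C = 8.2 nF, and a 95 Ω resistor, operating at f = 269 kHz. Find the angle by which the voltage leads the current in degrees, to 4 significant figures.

5.498°

ω = 2πf = 1.69e+06 rad/s
X_L = ωL = 81.30 Ω
X_C = 1/(ωC) = 72.15 Ω
Net reactance X = X_L − X_C = 9.145 Ω
Z = 95.00 + j9.145 Ω
|Z| = √(95.00² + 9.145²) = 95.44 Ω
∠Z = arctan(9.145/95.00) = 5.498°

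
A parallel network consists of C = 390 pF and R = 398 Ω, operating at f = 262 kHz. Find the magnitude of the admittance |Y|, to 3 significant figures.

ω = 2πf = 1.646e+06 rad/s
X_C = 1/(ωC) = 1560 Ω
Parallel: admittances add. Y = 1/R + jωC
Y = (0.00251 + j0.000642) S
|Y| = 0.00259 S → |Z| = 1/|Y| = 386 Ω, ∠Z = −∠Y = -14.3°

2.59 mS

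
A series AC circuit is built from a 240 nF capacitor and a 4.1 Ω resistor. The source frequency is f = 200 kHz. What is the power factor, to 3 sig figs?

0.778

ω = 2πf = 1.257e+06 rad/s
X_C = 1/(ωC) = 3.32 Ω
Z = 4.10 − j3.32 Ω
|Z| = √(4.10² + 3.32²) = 5.27 Ω
∠Z = arctan(-3.32/4.10) = -39.0°
cos φ = cos(-39.0°) = 0.778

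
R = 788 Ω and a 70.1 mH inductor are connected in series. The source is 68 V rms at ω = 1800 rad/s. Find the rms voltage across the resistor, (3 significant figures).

X_L = ωL = 126 Ω
Z = 788 + j126 Ω
|Z| = √(788² + 126²) = 798 Ω
I = V/|Z| = 85.2 mA
V_R = I·|Z_R| = 0.0852 × 788 = 67.1 V

67.1 V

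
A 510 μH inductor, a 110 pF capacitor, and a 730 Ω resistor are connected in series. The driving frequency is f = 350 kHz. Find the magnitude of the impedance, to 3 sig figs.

ω = 2πf = 2.199e+06 rad/s
X_L = ωL = 1120 Ω
X_C = 1/(ωC) = 4130 Ω
Net reactance X = X_L − X_C = -3010 Ω
Z = 730 − j3010 Ω
|Z| = √(730² + 3010²) = 3100 Ω

3100 Ω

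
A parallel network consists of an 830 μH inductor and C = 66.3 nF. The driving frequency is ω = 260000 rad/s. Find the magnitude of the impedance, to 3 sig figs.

79.3 Ω

X_L = ωL = 216 Ω
X_C = 1/(ωC) = 58.0 Ω
Parallel: admittances add. Y = 1/(jωL) + jωC
Y = (0 + j0.0126) S
|Y| = 0.0126 S → |Z| = 1/|Y| = 79.3 Ω, ∠Z = −∠Y = -90.0°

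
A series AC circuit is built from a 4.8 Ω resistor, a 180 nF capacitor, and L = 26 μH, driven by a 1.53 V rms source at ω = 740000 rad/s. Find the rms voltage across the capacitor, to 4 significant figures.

0.9061 V

X_L = ωL = 19.24 Ω
X_C = 1/(ωC) = 7.508 Ω
Net reactance X = X_L − X_C = 11.73 Ω
Z = 4.800 + j11.73 Ω
|Z| = √(4.800² + 11.73²) = 12.68 Ω
I = V/|Z| = 120.7 mA
V_C = I·|Z_C| = 0.1207 × 7.508 = 0.9061 V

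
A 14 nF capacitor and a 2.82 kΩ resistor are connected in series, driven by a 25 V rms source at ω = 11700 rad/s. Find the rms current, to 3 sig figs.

3.72 mA

X_C = 1/(ωC) = 6110 Ω
Z = 2820 − j6110 Ω
|Z| = √(2820² + 6110²) = 6720 Ω
I = V/|Z| = 25/6720 = 3.72 mA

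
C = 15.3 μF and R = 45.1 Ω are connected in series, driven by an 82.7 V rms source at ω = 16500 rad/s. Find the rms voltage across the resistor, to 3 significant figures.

82.4 V

X_C = 1/(ωC) = 3.96 Ω
Z = 45.1 − j3.96 Ω
|Z| = √(45.1² + 3.96²) = 45.3 Ω
I = V/|Z| = 1.83 A
V_R = I·|Z_R| = 1.83 × 45.1 = 82.4 V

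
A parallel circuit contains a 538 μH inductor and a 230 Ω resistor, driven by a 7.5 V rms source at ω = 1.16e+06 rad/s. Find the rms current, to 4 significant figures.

X_L = ωL = 624.1 Ω
Parallel: admittances add. Y = 1/R + 1/(jωL)
Y = (0.004348 − j0.001602) S
|Y| = 0.004634 S → |Z| = 1/|Y| = 215.8 Ω, ∠Z = −∠Y = 20.23°
I = V/|Z| = 7.5/215.8 = 34.75 mA

34.75 mA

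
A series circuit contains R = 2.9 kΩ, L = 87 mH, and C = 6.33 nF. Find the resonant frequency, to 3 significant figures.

ω₀ = 1/√(LC) = 1/√(0.087 × 6.33e-09) = 42610 rad/s
f₀ = ω₀/(2π) = 6.78 kHz

6.78 kHz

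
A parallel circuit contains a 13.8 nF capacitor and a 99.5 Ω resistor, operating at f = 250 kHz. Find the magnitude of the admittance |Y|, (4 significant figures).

23.89 mS

ω = 2πf = 1.571e+06 rad/s
X_C = 1/(ωC) = 46.13 Ω
Parallel: admittances add. Y = 1/R + jωC
Y = (0.01005 + j0.02168) S
|Y| = 0.02389 S → |Z| = 1/|Y| = 41.85 Ω, ∠Z = −∠Y = -65.13°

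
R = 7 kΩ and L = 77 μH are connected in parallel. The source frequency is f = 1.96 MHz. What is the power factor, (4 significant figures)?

ω = 2πf = 1.232e+07 rad/s
X_L = ωL = 948.3 Ω
Parallel: admittances add. Y = 1/R + 1/(jωL)
Y = (0.0001429 − j0.001055) S
|Y| = 0.001064 S → |Z| = 1/|Y| = 939.7 Ω, ∠Z = −∠Y = 82.29°
cos φ = cos(82.29°) = 0.1342

0.1342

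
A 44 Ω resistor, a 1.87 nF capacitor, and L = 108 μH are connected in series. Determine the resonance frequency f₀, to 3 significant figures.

ω₀ = 1/√(LC) = 1/√(0.000108 × 1.87e-09) = 2.225e+06 rad/s
f₀ = ω₀/(2π) = 354 kHz

354 kHz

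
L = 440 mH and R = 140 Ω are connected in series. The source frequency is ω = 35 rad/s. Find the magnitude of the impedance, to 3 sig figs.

141 Ω

X_L = ωL = 15.4 Ω
Z = 140 + j15.4 Ω
|Z| = √(140² + 15.4²) = 141 Ω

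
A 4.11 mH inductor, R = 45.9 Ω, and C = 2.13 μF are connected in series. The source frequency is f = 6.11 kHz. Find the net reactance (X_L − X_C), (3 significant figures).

146 Ω

ω = 2πf = 38390 rad/s
X_L = ωL = 158 Ω
X_C = 1/(ωC) = 12.2 Ω
X = 158 − 12.2 = 146 Ω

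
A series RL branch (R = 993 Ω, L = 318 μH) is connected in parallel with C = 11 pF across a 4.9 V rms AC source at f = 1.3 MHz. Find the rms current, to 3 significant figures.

ω = 2πf = 8.168e+06 rad/s
X_L = ωL = 2600 Ω
X_C = 1/(ωC) = 11100 Ω
Branch 1 (R+jX_L): Z₁ = 993 + j2600 Ω, |Z₁| = 2780 Ω
Branch 2 (−jX_C): Z₂ = −j11100 Ω
Parallel: Z = Z₁Z₂/(Z₁+Z₂), |Z| = 3600 Ω, ∠Z = 62.4°
I = V/|Z| = 4.9/3600 = 1.36 mA

1.36 mA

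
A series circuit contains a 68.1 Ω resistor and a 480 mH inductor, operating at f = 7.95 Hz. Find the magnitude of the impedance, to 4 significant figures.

72.20 Ω

ω = 2πf = 49.95 rad/s
X_L = ωL = 23.98 Ω
Z = 68.10 + j23.98 Ω
|Z| = √(68.10² + 23.98²) = 72.20 Ω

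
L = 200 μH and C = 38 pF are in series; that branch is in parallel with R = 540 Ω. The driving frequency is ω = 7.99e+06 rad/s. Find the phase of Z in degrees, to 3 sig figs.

X_L = ωL = 1600 Ω
X_C = 1/(ωC) = 3290 Ω
Branch 1: Z₁ = R = 540 Ω
Branch 2 (series LC): Z₂ = j(X_L − X_C) = −j1700 Ω
Parallel: Z = Z₁Z₂/(Z₁+Z₂), |Z| = 515 Ω, ∠Z = -17.7°

-17.7°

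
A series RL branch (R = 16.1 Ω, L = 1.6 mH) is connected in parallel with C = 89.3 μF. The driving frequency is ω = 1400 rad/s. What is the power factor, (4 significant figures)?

0.4633

X_L = ωL = 2.240 Ω
X_C = 1/(ωC) = 7.999 Ω
Branch 1 (R+jX_L): Z₁ = 16.10 + j2.240 Ω, |Z₁| = 16.26 Ω
Branch 2 (−jX_C): Z₂ = −j7.999 Ω
Parallel: Z = Z₁Z₂/(Z₁+Z₂), |Z| = 7.604 Ω, ∠Z = -62.40°
cos φ = cos(-62.40°) = 0.4633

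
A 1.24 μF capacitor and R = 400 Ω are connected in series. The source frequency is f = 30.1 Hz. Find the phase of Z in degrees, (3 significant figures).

-84.6°

ω = 2πf = 189.1 rad/s
X_C = 1/(ωC) = 4260 Ω
Z = 400 − j4260 Ω
|Z| = √(400² + 4260²) = 4280 Ω
∠Z = arctan(-4260/400) = -84.6°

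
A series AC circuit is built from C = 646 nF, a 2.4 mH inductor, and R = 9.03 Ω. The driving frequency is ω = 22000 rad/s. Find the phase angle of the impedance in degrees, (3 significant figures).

X_L = ωL = 52.8 Ω
X_C = 1/(ωC) = 70.4 Ω
Net reactance X = X_L − X_C = -17.6 Ω
Z = 9.03 − j17.6 Ω
|Z| = √(9.03² + 17.6²) = 19.7 Ω
∠Z = arctan(-17.6/9.03) = -62.8°

-62.8°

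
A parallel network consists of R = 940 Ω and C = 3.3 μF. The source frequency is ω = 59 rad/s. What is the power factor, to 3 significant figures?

X_C = 1/(ωC) = 5140 Ω
Parallel: admittances add. Y = 1/R + jωC
Y = (0.00106 + j0.000195) S
|Y| = 0.00108 S → |Z| = 1/|Y| = 925 Ω, ∠Z = −∠Y = -10.4°
cos φ = cos(-10.4°) = 0.984

0.984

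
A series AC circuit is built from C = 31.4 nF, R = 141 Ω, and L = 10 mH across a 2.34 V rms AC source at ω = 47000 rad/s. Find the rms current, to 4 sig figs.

X_L = ωL = 470.0 Ω
X_C = 1/(ωC) = 677.6 Ω
Net reactance X = X_L − X_C = -207.6 Ω
Z = 141.0 − j207.6 Ω
|Z| = √(141.0² + 207.6²) = 251.0 Ω
I = V/|Z| = 2.34/251.0 = 9.324 mA

9.324 mA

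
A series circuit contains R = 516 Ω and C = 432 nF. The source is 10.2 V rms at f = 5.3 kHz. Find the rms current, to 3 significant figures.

19.6 mA

ω = 2πf = 33300 rad/s
X_C = 1/(ωC) = 69.5 Ω
Z = 516 − j69.5 Ω
|Z| = √(516² + 69.5²) = 521 Ω
I = V/|Z| = 10.2/521 = 19.6 mA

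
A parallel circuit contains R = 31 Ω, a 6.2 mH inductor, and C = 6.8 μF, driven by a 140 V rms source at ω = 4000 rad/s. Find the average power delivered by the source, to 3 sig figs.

X_L = ωL = 24.8 Ω
X_C = 1/(ωC) = 36.8 Ω
Parallel: admittances add. Y = 1/R + 1/(jωL) + jωC
Y = (0.0323 − j0.0131) S
|Y| = 0.0348 S → |Z| = 1/|Y| = 28.7 Ω, ∠Z = −∠Y = 22.1°
I = V/|Z| = 4.88 A
P = VI cos φ = 140 × 4.88 × cos(22.1°) = 632 W

632 W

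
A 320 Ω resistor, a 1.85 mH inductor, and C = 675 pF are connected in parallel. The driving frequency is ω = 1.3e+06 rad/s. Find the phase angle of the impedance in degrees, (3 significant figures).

X_L = ωL = 2400 Ω
X_C = 1/(ωC) = 1140 Ω
Parallel: admittances add. Y = 1/R + 1/(jωL) + jωC
Y = (0.00313 + j0.000462) S
|Y| = 0.00316 S → |Z| = 1/|Y| = 317 Ω, ∠Z = −∠Y = -8.40°

-8.40°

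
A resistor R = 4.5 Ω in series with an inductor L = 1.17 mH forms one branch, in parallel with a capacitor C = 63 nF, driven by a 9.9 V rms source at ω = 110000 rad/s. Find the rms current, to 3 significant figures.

8.65 mA

X_L = ωL = 129 Ω
X_C = 1/(ωC) = 144 Ω
Branch 1 (R+jX_L): Z₁ = 4.50 + j129 Ω, |Z₁| = 129 Ω
Branch 2 (−jX_C): Z₂ = −j144 Ω
Parallel: Z = Z₁Z₂/(Z₁+Z₂), |Z| = 1140 Ω, ∠Z = 71.9°
I = V/|Z| = 9.9/1140 = 8.65 mA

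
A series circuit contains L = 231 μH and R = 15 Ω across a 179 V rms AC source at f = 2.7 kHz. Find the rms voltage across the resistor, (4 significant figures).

ω = 2πf = 16960 rad/s
X_L = ωL = 3.919 Ω
Z = 15.00 + j3.919 Ω
|Z| = √(15.00² + 3.919²) = 15.50 Ω
I = V/|Z| = 11.55 A
V_R = I·|Z_R| = 11.55 × 15.00 = 173.2 V

173.2 V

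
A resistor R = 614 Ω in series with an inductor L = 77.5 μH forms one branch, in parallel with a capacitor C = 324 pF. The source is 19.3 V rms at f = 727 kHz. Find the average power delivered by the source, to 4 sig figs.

455.3 mW

ω = 2πf = 4.568e+06 rad/s
X_L = ωL = 354.0 Ω
X_C = 1/(ωC) = 675.7 Ω
Branch 1 (R+jX_L): Z₁ = 614.0 + j354.0 Ω, |Z₁| = 708.7 Ω
Branch 2 (−jX_C): Z₂ = −j675.7 Ω
Parallel: Z = Z₁Z₂/(Z₁+Z₂), |Z| = 690.9 Ω, ∠Z = -32.38°
I = V/|Z| = 27.94 mA
P = VI cos φ = 19.3 × 0.02794 × cos(-32.38°) = 455.3 mW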